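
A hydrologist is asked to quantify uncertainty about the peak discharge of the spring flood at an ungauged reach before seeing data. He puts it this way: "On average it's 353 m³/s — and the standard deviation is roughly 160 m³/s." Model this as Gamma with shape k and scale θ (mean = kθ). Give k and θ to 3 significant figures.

k ≈ 4.87, θ ≈ 72.5

For Gamma(k, scale θ): mean = kθ, variance = kθ², so CV = 1/√k.
CV = SD/mean = 160/353 = 0.4533, hence k = 1/CV² = 4.87.
Then θ = mean/k = 353/4.87 = 72.5.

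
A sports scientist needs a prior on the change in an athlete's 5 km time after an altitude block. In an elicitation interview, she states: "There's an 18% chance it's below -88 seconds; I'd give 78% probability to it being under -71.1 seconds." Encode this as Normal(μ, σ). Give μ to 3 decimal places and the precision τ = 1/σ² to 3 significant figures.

The p-quantile of Normal(μ,σ) is μ + z_p·σ, with z_{0.18} = -0.9154 and z_{0.78} = 0.7722.
Eliminate σ: μ = (z₂·x₁ − z₁·x₂)/(z₂ − z₁) = (0.7722·-88 − (-0.9154)·-71.1)/1.688 = -78.833.
Then σ = (x₂ − x₁)/(z₂ − z₁) = (-71.1 − -88)/1.688 = 10.014.
Precision τ = 1/σ² = 1/10.01² = 0.00997.

μ = -78.833, τ = 0.00997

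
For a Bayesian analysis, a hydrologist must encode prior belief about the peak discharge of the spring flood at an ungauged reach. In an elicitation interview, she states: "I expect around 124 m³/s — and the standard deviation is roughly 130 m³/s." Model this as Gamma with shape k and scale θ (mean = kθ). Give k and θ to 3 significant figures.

For Gamma(k, scale θ): mean = kθ, variance = kθ², so CV = 1/√k.
CV = SD/mean = 130/124 = 1.048, hence k = 1/CV² = 0.91.
Then θ = mean/k = 124/0.91 = 136.

k ≈ 0.91, θ ≈ 136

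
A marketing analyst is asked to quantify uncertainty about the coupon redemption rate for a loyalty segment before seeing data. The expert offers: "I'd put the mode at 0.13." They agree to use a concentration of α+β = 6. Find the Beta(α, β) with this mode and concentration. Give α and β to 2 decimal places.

For α,β > 1 the Beta mode is (α−1)/(α+β−2). With α+β = 6, the mode is (α−1)/4.
Set (α−1)/4 = 0.13 → α = 1 + 0.13·4 = 1.52.
β = 6 − α = 4.48.

α = 1.52, β = 4.48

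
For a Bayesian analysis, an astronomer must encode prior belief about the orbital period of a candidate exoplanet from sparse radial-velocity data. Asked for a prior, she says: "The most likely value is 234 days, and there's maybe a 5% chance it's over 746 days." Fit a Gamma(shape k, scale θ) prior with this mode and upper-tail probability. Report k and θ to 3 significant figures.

Gamma(k,θ) with k>1 has mode (k−1)θ, so θ = 234/(k−1).
Need P(X < 746) = 0.95 with θ tied to k this way. Start at k = 2, θ = 234: P(X<746) ≈ 0.827.
Too low — raise k to concentrate. Iterating converges to k ≈ 2.95.
Then θ = 234/(2.95−1) ≈ 120.

k ≈ 2.95, θ ≈ 120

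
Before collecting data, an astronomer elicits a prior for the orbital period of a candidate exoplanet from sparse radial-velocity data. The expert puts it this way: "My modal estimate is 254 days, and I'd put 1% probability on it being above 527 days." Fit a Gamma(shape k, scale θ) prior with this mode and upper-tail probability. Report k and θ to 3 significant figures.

Gamma(k,θ) with k>1 has mode (k−1)θ, so θ = 254/(k−1).
Need P(X < 527) = 0.99 with θ tied to k this way. Start at k = 2, θ = 254: P(X<527) ≈ 0.614.
Too low — raise k to concentrate. Iterating converges to k ≈ 10.2.
Then θ = 254/(10.2−1) ≈ 27.7.

k ≈ 10.2, θ ≈ 27.7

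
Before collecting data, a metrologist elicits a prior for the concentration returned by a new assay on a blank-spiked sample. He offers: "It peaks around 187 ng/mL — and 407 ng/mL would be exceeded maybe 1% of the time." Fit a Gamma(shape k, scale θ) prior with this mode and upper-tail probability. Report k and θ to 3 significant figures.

k ≈ 8.99, θ ≈ 23.4

Gamma(k,θ) with k>1 has mode (k−1)θ, so θ = 187/(k−1).
Need P(X < 407) = 0.99 with θ tied to k this way. Start at k = 2, θ = 187: P(X<407) ≈ 0.640.
Too low — raise k to concentrate. Iterating converges to k ≈ 8.99.
Then θ = 187/(8.99−1) ≈ 23.4.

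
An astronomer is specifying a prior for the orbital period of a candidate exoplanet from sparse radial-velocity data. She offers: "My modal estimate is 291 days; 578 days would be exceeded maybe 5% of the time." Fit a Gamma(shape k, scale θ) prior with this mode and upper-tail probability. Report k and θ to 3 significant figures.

Gamma(k,θ) with k>1 has mode (k−1)θ, so θ = 291/(k−1).
Need P(X < 578) = 0.95 with θ tied to k this way. Start at k = 2, θ = 291: P(X<578) ≈ 0.590.
Too low — raise k to concentrate. Iterating converges to k ≈ 6.89.
Then θ = 291/(6.89−1) ≈ 49.4.

k ≈ 6.89, θ ≈ 49.4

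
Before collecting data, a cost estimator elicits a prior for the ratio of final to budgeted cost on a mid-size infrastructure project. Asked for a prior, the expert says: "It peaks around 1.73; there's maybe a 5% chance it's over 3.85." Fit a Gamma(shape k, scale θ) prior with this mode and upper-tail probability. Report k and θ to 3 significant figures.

Gamma(k,θ) with k>1 has mode (k−1)θ, so θ = 1.73/(k−1).
Need P(X < 3.85) = 0.95 with θ tied to k this way. Start at k = 2, θ = 1.73: P(X<3.85) ≈ 0.652.
Too low — raise k to concentrate. Iterating converges to k ≈ 5.29.
Then θ = 1.73/(5.29−1) ≈ 0.403.

k ≈ 5.29, θ ≈ 0.403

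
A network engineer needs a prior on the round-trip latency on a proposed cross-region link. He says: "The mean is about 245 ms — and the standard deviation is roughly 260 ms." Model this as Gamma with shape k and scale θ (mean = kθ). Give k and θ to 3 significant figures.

k ≈ 0.888, θ ≈ 276

For Gamma(k, scale θ): mean = kθ, variance = kθ², so CV = 1/√k.
CV = SD/mean = 260/245 = 1.061, hence k = 1/CV² = 0.888.
Then θ = mean/k = 245/0.888 = 276.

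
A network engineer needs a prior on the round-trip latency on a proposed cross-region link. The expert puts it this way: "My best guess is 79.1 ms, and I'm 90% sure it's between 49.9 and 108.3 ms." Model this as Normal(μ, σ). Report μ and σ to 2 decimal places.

A symmetric 90% interval runs μ ± z·σ with z = 1.645.
Half-width = 29.2, so σ = 29.2/1.645 = 17.75.
μ is the stated best guess, 79.10.

μ = 79.10, σ = 17.75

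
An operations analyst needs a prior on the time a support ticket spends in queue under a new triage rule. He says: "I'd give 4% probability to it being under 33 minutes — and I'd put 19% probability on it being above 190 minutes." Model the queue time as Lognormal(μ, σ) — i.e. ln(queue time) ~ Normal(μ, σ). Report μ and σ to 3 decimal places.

If T ~ Lognormal(μ,σ) then ln T ~ Normal(μ,σ), so the p-quantile of ln T is μ + z_p·σ.
ln(33) = 3.497 and ln(190) = 5.247; z_{0.04} = -1.751, z_{0.81} = 0.8779.
σ = (5.247 − 3.497)/(0.8779 − (-1.751)) = 0.666.
μ = 3.497 − (-1.751)·0.666 = 4.662.

μ ≈ 4.662, σ ≈ 0.666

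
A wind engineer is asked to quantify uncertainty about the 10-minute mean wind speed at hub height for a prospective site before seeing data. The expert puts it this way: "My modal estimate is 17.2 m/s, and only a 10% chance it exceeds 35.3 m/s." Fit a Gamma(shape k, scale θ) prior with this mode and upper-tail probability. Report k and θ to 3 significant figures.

k ≈ 4.71, θ ≈ 4.63

Gamma(k,θ) with k>1 has mode (k−1)θ, so θ = 17.2/(k−1).
Need P(X < 35.3) = 0.9 with θ tied to k this way. Start at k = 2, θ = 17.2: P(X<35.3) ≈ 0.608.
Too low — raise k to concentrate. Iterating converges to k ≈ 4.71.
Then θ = 17.2/(4.71−1) ≈ 4.63.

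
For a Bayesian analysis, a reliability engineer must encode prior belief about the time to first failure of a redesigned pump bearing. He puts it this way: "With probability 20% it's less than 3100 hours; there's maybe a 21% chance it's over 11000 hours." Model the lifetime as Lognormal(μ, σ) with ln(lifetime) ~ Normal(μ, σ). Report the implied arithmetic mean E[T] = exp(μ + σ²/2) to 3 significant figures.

E[T] ≈ 7950 hours

If T ~ Lognormal(μ,σ) then ln T ~ Normal(μ,σ), so the p-quantile of ln T is μ + z_p·σ.
ln(3100) = 8.039 and ln(11000) = 9.306; z_{0.2} = -0.8416, z_{0.79} = 0.8064.
σ = (9.306 − 8.039)/(0.8064 − (-0.8416)) = 0.768.
μ = 8.039 − (-0.8416)·0.768 = 8.686.
E[T] = exp(μ + σ²/2) = exp(8.686 + 0.2953) = 7950 hours.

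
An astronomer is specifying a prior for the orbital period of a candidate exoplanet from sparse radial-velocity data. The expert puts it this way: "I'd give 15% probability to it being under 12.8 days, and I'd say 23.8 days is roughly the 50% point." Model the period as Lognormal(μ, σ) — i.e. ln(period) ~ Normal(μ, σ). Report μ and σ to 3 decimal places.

μ ≈ 3.170, σ ≈ 0.598

If T ~ Lognormal(μ,σ) then ln T ~ Normal(μ,σ), so the p-quantile of ln T is μ + z_p·σ.
ln(12.8) = 2.549 and ln(23.8) = 3.17; z_{0.15} = -1.036, z_{0.5} = 0.
σ = (3.17 − 2.549)/(0 − (-1.036)) = 0.598.
μ = 2.549 − (-1.036)·0.598 = 3.170.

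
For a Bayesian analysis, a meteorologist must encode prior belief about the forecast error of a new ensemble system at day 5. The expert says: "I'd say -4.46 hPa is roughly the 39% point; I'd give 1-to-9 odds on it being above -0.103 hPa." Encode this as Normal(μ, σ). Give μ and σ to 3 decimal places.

The p-quantile of Normal(μ,σ) is μ + z_p·σ, with z_{0.39} = -0.2793 and z_{0.9} = 1.282.
Eliminate σ: μ = (z₂·x₁ − z₁·x₂)/(z₂ − z₁) = (1.282·-4.46 − (-0.2793)·-0.103)/1.561 = -3.680.
Then σ = (x₂ − x₁)/(z₂ − z₁) = (-0.103 − -4.46)/1.561 = 2.791.

μ = -3.680, σ = 2.791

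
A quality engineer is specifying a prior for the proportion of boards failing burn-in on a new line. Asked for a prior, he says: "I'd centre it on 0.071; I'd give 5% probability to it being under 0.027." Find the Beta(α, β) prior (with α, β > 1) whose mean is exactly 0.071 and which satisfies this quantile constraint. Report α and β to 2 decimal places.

With mean 0.071 fixed, write α = 0.071s, β = 0.929s where s = α+β.
Need P(θ < 0.027) = 0.05 under Beta(0.071s, 0.929s). Normal approximation: (q−m)/√(m(1−m)/s) ≈ z_{0.05} = -1.64, so s ≈ 0.071·0.929·(-1.64)²/(0.027−0.071)² = 92.2.
At s = 92.2: P(θ<0.027) ≈ 0.020. Adjusting to match 0.05 gives s ≈ 63.17.
So α = 0.071·63.17 ≈ 4.48, β = 0.929·63.17 ≈ 58.68.

α ≈ 4.48, β ≈ 58.68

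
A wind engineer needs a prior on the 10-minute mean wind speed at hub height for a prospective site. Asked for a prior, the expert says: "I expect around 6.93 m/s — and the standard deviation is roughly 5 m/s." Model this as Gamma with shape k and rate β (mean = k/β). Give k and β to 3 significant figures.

For Gamma(k, rate β): mean = k/β, variance = k/β², so CV = 1/√k.
CV = SD/mean = 5/6.93 = 0.7215, hence k = 1/CV² = 1.92.
Then β = k/mean = 1.92/6.93 = 0.277.

k ≈ 1.92, β ≈ 0.277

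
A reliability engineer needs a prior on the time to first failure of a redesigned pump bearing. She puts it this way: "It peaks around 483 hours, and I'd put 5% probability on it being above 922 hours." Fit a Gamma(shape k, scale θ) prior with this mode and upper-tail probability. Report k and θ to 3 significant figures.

k ≈ 7.65, θ ≈ 72.6

Gamma(k,θ) with k>1 has mode (k−1)θ, so θ = 483/(k−1).
Need P(X < 922) = 0.95 with θ tied to k this way. Start at k = 2, θ = 483: P(X<922) ≈ 0.569.
Too low — raise k to concentrate. Iterating converges to k ≈ 7.65.
Then θ = 483/(7.65−1) ≈ 72.6.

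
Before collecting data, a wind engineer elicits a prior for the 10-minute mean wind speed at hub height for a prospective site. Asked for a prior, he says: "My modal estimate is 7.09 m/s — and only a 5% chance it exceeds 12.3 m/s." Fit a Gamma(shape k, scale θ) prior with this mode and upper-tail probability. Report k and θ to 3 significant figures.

Gamma(k,θ) with k>1 has mode (k−1)θ, so θ = 7.09/(k−1).
Need P(X < 12.3) = 0.95 with θ tied to k this way. Start at k = 2, θ = 7.09: P(X<12.3) ≈ 0.517.
Too low — raise k to concentrate. Iterating converges to k ≈ 10.2.
Then θ = 7.09/(10.2−1) ≈ 0.771.

k ≈ 10.2, θ ≈ 0.771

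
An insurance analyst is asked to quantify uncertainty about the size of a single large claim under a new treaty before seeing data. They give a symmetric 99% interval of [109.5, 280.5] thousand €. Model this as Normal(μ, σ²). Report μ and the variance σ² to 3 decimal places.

μ = 195.000, σ² = 1101.788

A symmetric 99% interval runs μ ± z·σ with z = 2.576.
Half-width = 85.5, so σ = 85.5/2.576 = 33.1932 and σ² = 1101.788.
μ is the interval midpoint, 195.000.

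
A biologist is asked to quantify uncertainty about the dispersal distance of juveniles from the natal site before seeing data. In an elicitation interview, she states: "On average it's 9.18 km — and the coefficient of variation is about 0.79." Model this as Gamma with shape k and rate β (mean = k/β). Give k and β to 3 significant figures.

For Gamma(k, rate β): mean = k/β, variance = k/β², so CV = 1/√k.
CV = 0.79, hence k = 1/CV² = 1.6.
Then β = k/mean = 1.6/9.18 = 0.175.

k ≈ 1.6, β ≈ 0.175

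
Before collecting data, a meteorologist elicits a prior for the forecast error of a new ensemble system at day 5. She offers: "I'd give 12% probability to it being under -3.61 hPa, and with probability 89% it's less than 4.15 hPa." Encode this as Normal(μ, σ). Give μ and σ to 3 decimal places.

For Normal(μ,σ), the p-quantile is μ + z_p·σ. Here z_{0.12} = -1.175, z_{0.89} = 1.227.
So -3.61 = μ − 1.175σ and 4.15 = μ + 1.227σ.
Subtracting: σ = (4.15 − -3.61)/(1.227 − (-1.175)) = 3.231.
Then μ = -3.61 − (-1.175)·3.231 = 0.187.

μ = 0.187, σ = 3.231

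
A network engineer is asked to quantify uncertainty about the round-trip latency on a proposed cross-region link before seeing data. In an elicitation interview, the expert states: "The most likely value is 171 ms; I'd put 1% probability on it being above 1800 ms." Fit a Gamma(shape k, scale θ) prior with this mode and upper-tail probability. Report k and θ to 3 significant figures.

k ≈ 1.55, θ ≈ 312

Gamma(k,θ) with k>1 has mode (k−1)θ, so θ = 171/(k−1).
Need P(X < 1800) = 0.99 with θ tied to k this way. Start at k = 2, θ = 171: P(X<1800) ≈ 1.000.
Too high — lower k to spread out. Iterating converges to k ≈ 1.55.
Then θ = 171/(1.55−1) ≈ 312.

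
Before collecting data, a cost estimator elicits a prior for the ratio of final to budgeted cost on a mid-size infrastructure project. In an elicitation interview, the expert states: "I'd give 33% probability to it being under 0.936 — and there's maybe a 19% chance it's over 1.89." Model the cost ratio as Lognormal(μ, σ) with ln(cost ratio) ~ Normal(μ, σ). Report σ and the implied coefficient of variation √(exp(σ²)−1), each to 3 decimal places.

If T ~ Lognormal(μ,σ) then ln T ~ Normal(μ,σ), so the p-quantile of ln T is μ + z_p·σ.
ln(0.936) = -0.06614 and ln(1.89) = 0.6366; z_{0.33} = -0.4399, z_{0.81} = 0.8779.
σ = (0.6366 − -0.06614)/(0.8779 − (-0.4399)) = 0.533.
μ = -0.06614 − (-0.4399)·0.533 = 0.168.
CV = √(exp(σ²)−1) = √(exp(0.2844)−1) = 0.573.

σ ≈ 0.533, CV ≈ 0.573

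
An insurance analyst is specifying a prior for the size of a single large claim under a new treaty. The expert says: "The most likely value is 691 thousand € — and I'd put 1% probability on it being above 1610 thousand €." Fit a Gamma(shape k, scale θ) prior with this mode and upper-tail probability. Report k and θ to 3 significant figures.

Gamma(k,θ) with k>1 has mode (k−1)θ, so θ = 691/(k−1).
Need P(X < 1610) = 0.99 with θ tied to k this way. Start at k = 2, θ = 691: P(X<1610) ≈ 0.676.
Too low — raise k to concentrate. Iterating converges to k ≈ 7.66.
Then θ = 691/(7.66−1) ≈ 104.

k ≈ 7.66, θ ≈ 104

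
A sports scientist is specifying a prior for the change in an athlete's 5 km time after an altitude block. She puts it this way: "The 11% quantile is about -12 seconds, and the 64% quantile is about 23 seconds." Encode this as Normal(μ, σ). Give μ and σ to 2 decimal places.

μ = 15.08, σ = 22.08

For Normal(μ,σ), the p-quantile is μ + z_p·σ. Here z_{0.11} = -1.227, z_{0.64} = 0.3585.
So -12 = μ − 1.227σ and 23 = μ + 0.3585σ.
Subtracting: σ = (23 − -12)/(0.3585 − (-1.227)) = 22.08.
Then μ = -12 − (-1.227)·22.08 = 15.08.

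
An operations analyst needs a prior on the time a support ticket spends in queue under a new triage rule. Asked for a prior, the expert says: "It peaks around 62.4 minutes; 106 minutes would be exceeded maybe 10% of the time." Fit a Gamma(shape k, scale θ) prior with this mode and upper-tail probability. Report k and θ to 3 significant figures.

Gamma(k,θ) with k>1 has mode (k−1)θ, so θ = 62.4/(k−1).
Need P(X < 106) = 0.9 with θ tied to k this way. Start at k = 2, θ = 62.4: P(X<106) ≈ 0.506.
Too low — raise k to concentrate. Iterating converges to k ≈ 7.74.
Then θ = 62.4/(7.74−1) ≈ 9.26.

k ≈ 7.74, θ ≈ 9.26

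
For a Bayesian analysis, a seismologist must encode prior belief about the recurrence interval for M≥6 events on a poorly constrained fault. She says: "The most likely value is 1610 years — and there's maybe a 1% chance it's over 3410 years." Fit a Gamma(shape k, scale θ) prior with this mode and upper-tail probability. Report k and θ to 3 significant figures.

Gamma(k,θ) with k>1 has mode (k−1)θ, so θ = 1610/(k−1).
Need P(X < 3410) = 0.99 with θ tied to k this way. Start at k = 2, θ = 1610: P(X<3410) ≈ 0.625.
Too low — raise k to concentrate. Iterating converges to k ≈ 9.62.
Then θ = 1610/(9.62−1) ≈ 187.

k ≈ 9.62, θ ≈ 187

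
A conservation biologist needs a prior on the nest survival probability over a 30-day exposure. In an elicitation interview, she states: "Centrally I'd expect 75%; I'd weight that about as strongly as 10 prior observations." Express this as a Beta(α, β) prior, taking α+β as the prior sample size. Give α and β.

Under the effective-sample-size interpretation, Beta(α, β) has prior mean α/(α+β) and prior sample size α+β.
So α+β = 10 and α/(α+β) = 0.75, giving α = 0.75·10 = 7.5 and β = 10 − 7.5 = 2.5.

α = 7.5, β = 2.5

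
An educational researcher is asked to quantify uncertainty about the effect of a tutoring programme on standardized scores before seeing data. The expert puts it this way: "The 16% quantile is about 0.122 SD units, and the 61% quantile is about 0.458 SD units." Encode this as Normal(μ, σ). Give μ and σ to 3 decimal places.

The p-quantile of Normal(μ,σ) is μ + z_p·σ, with z_{0.16} = -0.9945 and z_{0.61} = 0.2793.
Eliminate σ: μ = (z₂·x₁ − z₁·x₂)/(z₂ − z₁) = (0.2793·0.122 − (-0.9945)·0.458)/1.274 = 0.384.
Then σ = (x₂ − x₁)/(z₂ − z₁) = (0.458 − 0.122)/1.274 = 0.264.

μ = 0.384, σ = 0.264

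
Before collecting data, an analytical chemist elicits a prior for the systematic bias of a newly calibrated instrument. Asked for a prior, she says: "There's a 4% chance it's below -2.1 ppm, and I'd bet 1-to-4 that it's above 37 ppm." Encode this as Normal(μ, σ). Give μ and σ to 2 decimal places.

The p-quantile of Normal(μ,σ) is μ + z_p·σ, with z_{0.04} = -1.751 and z_{0.8} = 0.8416.
Eliminate σ: μ = (z₂·x₁ − z₁·x₂)/(z₂ − z₁) = (0.8416·-2.1 − (-1.751)·37)/2.592 = 24.31.
Then σ = (x₂ − x₁)/(z₂ − z₁) = (37 − -2.1)/2.592 = 15.08.

μ = 24.31, σ = 15.08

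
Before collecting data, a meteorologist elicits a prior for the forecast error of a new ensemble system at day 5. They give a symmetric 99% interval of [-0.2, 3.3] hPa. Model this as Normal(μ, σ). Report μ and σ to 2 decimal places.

A symmetric 99% interval runs μ ± z·σ with z = 2.576.
Half-width = 1.75, so σ = 1.75/2.576 = 0.68.
μ is the interval midpoint, 1.55.

μ = 1.55, σ = 0.68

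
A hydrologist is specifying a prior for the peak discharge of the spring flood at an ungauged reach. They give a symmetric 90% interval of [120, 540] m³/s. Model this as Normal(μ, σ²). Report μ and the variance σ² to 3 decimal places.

μ = 330.000, σ² = 16299.868

A symmetric 90% interval runs μ ± z·σ with z = 1.645.
Half-width = 210, so σ = 210/1.645 = 127.6709 and σ² = 16299.868.
μ is the interval midpoint, 330.000.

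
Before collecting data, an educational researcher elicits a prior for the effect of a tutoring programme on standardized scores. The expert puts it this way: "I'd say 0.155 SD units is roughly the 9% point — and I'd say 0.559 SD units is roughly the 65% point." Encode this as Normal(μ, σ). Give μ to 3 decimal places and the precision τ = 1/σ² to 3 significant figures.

μ = 0.469, τ = 18.3

For Normal(μ,σ), the p-quantile is μ + z_p·σ. Here z_{0.09} = -1.341, z_{0.65} = 0.3853.
So 0.155 = μ − 1.341σ and 0.559 = μ + 0.3853σ.
Subtracting: σ = (0.559 − 0.155)/(0.3853 − (-1.341)) = 0.234.
Then μ = 0.155 − (-1.341)·0.234 = 0.469.
Precision τ = 1/σ² = 1/0.2341² = 18.3.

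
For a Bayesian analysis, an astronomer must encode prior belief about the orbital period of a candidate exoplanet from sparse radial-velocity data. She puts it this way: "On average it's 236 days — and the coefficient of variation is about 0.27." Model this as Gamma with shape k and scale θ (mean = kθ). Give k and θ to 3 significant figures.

For Gamma(k, scale θ): mean = kθ, variance = kθ², so CV = 1/√k.
CV = 0.27, hence k = 1/CV² = 13.7.
Then θ = mean/k = 236/13.7 = 17.2.

k ≈ 13.7, θ ≈ 17.2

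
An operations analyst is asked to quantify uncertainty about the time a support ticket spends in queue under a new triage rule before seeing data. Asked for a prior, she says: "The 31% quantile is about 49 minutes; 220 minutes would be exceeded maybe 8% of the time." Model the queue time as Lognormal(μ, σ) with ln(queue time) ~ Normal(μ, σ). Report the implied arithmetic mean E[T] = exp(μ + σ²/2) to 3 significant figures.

If T ~ Lognormal(μ,σ) then ln T ~ Normal(μ,σ), so the p-quantile of ln T is μ + z_p·σ.
ln(49) = 3.892 and ln(220) = 5.394; z_{0.31} = -0.4959, z_{0.92} = 1.405.
σ = (5.394 − 3.892)/(1.405 − (-0.4959)) = 0.790.
μ = 3.892 − (-0.4959)·0.790 = 4.284.
E[T] = exp(μ + σ²/2) = exp(4.284 + 0.3121) = 99.1 minutes.

E[T] ≈ 99.1 minutes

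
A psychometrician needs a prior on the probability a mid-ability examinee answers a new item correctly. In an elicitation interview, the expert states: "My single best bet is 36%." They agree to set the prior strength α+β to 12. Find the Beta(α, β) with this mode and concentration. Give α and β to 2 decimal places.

α = 4.60, β = 7.40

For α,β > 1 the Beta mode is (α−1)/(α+β−2). With α+β = 12, the mode is (α−1)/10.
Set (α−1)/10 = 0.36 → α = 1 + 0.36·10 = 4.60.
β = 12 − α = 7.40.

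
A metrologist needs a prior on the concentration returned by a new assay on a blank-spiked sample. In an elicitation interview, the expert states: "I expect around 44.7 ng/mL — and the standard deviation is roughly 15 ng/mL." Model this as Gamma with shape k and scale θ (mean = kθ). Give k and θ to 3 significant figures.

k ≈ 8.88, θ ≈ 5.03

For Gamma(k, scale θ): mean = kθ, variance = kθ², so CV = 1/√k.
CV = SD/mean = 15/44.7 = 0.3356, hence k = 1/CV² = 8.88.
Then θ = mean/k = 44.7/8.88 = 5.03.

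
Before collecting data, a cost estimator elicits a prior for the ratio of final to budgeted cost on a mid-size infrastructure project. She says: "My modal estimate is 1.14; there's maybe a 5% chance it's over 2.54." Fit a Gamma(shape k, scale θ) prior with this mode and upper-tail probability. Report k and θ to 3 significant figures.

k ≈ 5.28, θ ≈ 0.266

Gamma(k,θ) with k>1 has mode (k−1)θ, so θ = 1.14/(k−1).
Need P(X < 2.54) = 0.95 with θ tied to k this way. Start at k = 2, θ = 1.14: P(X<2.54) ≈ 0.652.
Too low — raise k to concentrate. Iterating converges to k ≈ 5.28.
Then θ = 1.14/(5.28−1) ≈ 0.266.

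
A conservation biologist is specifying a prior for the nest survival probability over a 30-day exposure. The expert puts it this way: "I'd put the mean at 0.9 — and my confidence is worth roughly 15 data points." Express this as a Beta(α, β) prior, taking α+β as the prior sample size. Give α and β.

α = 13.5, β = 1.5

Under the effective-sample-size interpretation, Beta(α, β) has prior mean α/(α+β) and prior sample size α+β.
So α+β = 15 and α/(α+β) = 0.9, giving α = 0.9·15 = 13.5 and β = 15 − 13.5 = 1.5.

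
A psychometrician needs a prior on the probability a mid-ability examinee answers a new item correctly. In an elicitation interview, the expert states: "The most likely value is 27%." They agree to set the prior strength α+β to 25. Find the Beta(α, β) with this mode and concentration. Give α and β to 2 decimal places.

For α,β > 1 the Beta mode is (α−1)/(α+β−2). With α+β = 25, the mode is (α−1)/23.
Set (α−1)/23 = 0.27 → α = 1 + 0.27·23 = 7.21.
β = 25 − α = 17.79.

α = 7.21, β = 17.79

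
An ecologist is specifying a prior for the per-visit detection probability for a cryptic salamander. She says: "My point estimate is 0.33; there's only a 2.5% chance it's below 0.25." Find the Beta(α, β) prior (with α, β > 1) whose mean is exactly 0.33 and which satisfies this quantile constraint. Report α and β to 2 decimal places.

α ≈ 40.56, β ≈ 82.34

With mean 0.33 fixed, write α = 0.33s, β = 0.67s where s = α+β.
Need P(θ < 0.25) = 0.025 under Beta(0.33s, 0.67s). Normal approximation: (q−m)/√(m(1−m)/s) ≈ z_{0.025} = -1.96, so s ≈ 0.33·0.67·(-1.96)²/(0.25−0.33)² = 132.7.
At s = 132.7: P(θ<0.25) ≈ 0.021. Adjusting to match 0.025 gives s ≈ 122.90.
So α = 0.33·122.90 ≈ 40.56, β = 0.67·122.90 ≈ 82.34.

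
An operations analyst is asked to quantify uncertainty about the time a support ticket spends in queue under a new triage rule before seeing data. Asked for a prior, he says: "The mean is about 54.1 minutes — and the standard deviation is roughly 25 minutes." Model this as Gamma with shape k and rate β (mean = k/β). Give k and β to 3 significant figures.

k ≈ 4.68, β ≈ 0.0866

For Gamma(k, rate β): mean = k/β, variance = k/β², so CV = 1/√k.
CV = SD/mean = 25/54.1 = 0.4621, hence k = 1/CV² = 4.68.
Then β = k/mean = 4.68/54.1 = 0.0866.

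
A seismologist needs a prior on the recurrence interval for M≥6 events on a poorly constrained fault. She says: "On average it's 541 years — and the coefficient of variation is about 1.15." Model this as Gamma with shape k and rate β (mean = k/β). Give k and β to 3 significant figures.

k ≈ 0.756, β ≈ 0.0014

For Gamma(k, rate β): mean = k/β, variance = k/β², so CV = 1/√k.
CV = 1.15, hence k = 1/CV² = 0.756.
Then β = k/mean = 0.756/541 = 0.0014.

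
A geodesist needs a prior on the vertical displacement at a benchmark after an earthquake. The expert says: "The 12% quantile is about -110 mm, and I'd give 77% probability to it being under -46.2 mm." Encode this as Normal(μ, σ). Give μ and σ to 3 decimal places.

For Normal(μ,σ), the p-quantile is μ + z_p·σ. Here z_{0.12} = -1.175, z_{0.77} = 0.7388.
So -110 = μ − 1.175σ and -46.2 = μ + 0.7388σ.
Subtracting: σ = (-46.2 − -110)/(0.7388 − (-1.175)) = 33.336.
Then μ = -110 − (-1.175)·33.336 = -70.830.

μ = -70.830, σ = 33.336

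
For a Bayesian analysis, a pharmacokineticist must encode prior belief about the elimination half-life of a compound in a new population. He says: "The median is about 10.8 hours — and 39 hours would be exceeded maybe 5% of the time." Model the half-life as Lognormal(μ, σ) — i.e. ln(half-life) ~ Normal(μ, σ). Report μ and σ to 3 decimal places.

μ ≈ 2.380, σ ≈ 0.781

If T ~ Lognormal(μ,σ) then ln T ~ Normal(μ,σ), so the p-quantile of ln T is μ + z_p·σ.
ln(10.8) = 2.38 and ln(39) = 3.664; z_{0.5} = 0, z_{0.95} = 1.645.
σ = (3.664 − 2.38)/(1.645 − (0)) = 0.781.
μ = 2.38 − (0)·0.781 = 2.380.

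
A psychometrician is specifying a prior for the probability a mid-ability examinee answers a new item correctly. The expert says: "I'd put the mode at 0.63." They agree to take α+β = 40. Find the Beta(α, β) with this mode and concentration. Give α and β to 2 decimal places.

α = 24.94, β = 15.06

For α,β > 1 the Beta mode is (α−1)/(α+β−2). With α+β = 40, the mode is (α−1)/38.
Set (α−1)/38 = 0.63 → α = 1 + 0.63·38 = 24.94.
β = 40 − α = 15.06.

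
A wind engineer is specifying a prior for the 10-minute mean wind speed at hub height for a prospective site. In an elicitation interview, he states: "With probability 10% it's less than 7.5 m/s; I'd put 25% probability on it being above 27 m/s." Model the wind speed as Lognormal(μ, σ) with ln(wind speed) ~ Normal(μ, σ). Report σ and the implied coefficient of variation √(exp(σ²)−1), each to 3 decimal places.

If T ~ Lognormal(μ,σ) then ln T ~ Normal(μ,σ), so the p-quantile of ln T is μ + z_p·σ.
ln(7.5) = 2.015 and ln(27) = 3.296; z_{0.1} = -1.282, z_{0.75} = 0.6745.
σ = (3.296 − 2.015)/(0.6745 − (-1.282)) = 0.655.
μ = 2.015 − (-1.282)·0.655 = 2.854.
CV = √(exp(σ²)−1) = √(exp(0.4288)−1) = 0.732.

σ ≈ 0.655, CV ≈ 0.732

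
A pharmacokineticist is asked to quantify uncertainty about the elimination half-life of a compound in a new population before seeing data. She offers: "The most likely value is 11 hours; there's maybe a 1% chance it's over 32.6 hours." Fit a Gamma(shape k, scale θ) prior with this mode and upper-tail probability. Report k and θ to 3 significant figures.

Gamma(k,θ) with k>1 has mode (k−1)θ, so θ = 11/(k−1).
Need P(X < 32.6) = 0.99 with θ tied to k this way. Start at k = 2, θ = 11: P(X<32.6) ≈ 0.795.
Too low — raise k to concentrate. Iterating converges to k ≈ 4.83.
Then θ = 11/(4.83−1) ≈ 2.88.

k ≈ 4.83, θ ≈ 2.88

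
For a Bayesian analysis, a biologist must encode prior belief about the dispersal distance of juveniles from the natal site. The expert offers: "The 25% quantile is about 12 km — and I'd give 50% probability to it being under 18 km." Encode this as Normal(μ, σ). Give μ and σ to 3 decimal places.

μ = 18.000, σ = 8.896

The p-quantile of Normal(μ,σ) is μ + z_p·σ, with z_{0.25} = -0.6745 and z_{0.5} = 0.
Eliminate σ: μ = (z₂·x₁ − z₁·x₂)/(z₂ − z₁) = (0·12 − (-0.6745)·18)/0.6745 = 18.000.
Then σ = (x₂ − x₁)/(z₂ − z₁) = (18 − 12)/0.6745 = 8.896.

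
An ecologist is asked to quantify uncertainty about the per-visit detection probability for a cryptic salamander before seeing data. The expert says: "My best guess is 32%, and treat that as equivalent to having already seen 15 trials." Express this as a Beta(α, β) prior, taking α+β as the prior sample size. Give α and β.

Under the effective-sample-size interpretation, Beta(α, β) has prior mean α/(α+β) and prior sample size α+β.
So α+β = 15 and α/(α+β) = 0.32, giving α = 0.32·15 = 4.8 and β = 15 − 4.8 = 10.2.

α = 4.8, β = 10.2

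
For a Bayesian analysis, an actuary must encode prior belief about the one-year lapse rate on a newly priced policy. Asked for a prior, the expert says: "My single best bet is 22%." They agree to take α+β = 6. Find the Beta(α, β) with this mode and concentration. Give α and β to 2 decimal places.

α = 1.88, β = 4.12

For α,β > 1 the Beta mode is (α−1)/(α+β−2). With α+β = 6, the mode is (α−1)/4.
Set (α−1)/4 = 0.22 → α = 1 + 0.22·4 = 1.88.
β = 6 − α = 4.12.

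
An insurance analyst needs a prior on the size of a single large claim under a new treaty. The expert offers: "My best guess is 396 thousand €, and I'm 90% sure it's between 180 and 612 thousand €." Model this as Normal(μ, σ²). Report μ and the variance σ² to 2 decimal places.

μ = 396.00, σ² = 17244.59

A symmetric 90% interval runs μ ± z·σ with z = 1.645.
Half-width = 216, so σ = 216/1.645 = 131.319 and σ² = 17244.59.
μ is the stated best guess, 396.00.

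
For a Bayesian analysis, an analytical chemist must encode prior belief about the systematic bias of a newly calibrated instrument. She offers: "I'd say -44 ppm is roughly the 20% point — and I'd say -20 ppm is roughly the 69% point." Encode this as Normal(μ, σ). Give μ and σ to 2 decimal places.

μ = -28.90, σ = 17.94

The p-quantile of Normal(μ,σ) is μ + z_p·σ, with z_{0.2} = -0.8416 and z_{0.69} = 0.4959.
Eliminate σ: μ = (z₂·x₁ − z₁·x₂)/(z₂ − z₁) = (0.4959·-44 − (-0.8416)·-20)/1.337 = -28.90.
Then σ = (x₂ − x₁)/(z₂ − z₁) = (-20 − -44)/1.337 = 17.94.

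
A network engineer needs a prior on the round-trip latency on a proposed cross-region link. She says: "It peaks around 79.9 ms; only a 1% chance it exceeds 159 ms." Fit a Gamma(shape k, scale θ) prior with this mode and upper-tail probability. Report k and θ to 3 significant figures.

k ≈ 11.4, θ ≈ 7.7

Gamma(k,θ) with k>1 has mode (k−1)θ, so θ = 79.9/(k−1).
Need P(X < 159) = 0.99 with θ tied to k this way. Start at k = 2, θ = 79.9: P(X<159) ≈ 0.591.
Too low — raise k to concentrate. Iterating converges to k ≈ 11.4.
Then θ = 79.9/(11.4−1) ≈ 7.7.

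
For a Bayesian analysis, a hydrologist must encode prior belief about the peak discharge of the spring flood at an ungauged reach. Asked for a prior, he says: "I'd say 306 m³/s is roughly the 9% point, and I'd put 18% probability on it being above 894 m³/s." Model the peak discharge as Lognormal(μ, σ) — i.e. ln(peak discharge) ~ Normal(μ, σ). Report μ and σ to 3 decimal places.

μ ≈ 6.361, σ ≈ 0.475

If T ~ Lognormal(μ,σ) then ln T ~ Normal(μ,σ), so the p-quantile of ln T is μ + z_p·σ.
ln(306) = 5.724 and ln(894) = 6.796; z_{0.09} = -1.341, z_{0.82} = 0.9154.
σ = (6.796 − 5.724)/(0.9154 − (-1.341)) = 0.475.
μ = 5.724 − (-1.341)·0.475 = 6.361.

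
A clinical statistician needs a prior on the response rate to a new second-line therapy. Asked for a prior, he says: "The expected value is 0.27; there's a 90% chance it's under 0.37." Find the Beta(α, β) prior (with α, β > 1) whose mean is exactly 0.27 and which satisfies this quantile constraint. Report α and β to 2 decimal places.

With mean 0.27 fixed, write α = 0.27s, β = 0.73s where s = α+β.
Need P(θ < 0.37) = 0.9 under Beta(0.27s, 0.73s). Normal approximation: (q−m)/√(m(1−m)/s) ≈ z_{0.9} = 1.28, so s ≈ 0.27·0.73·(1.28)²/(0.37−0.27)² = 32.4.
At s = 32.4: P(θ<0.37) ≈ 0.896. Adjusting to match 0.9 gives s ≈ 33.77.
So α = 0.27·33.77 ≈ 9.12, β = 0.73·33.77 ≈ 24.65.

α ≈ 9.12, β ≈ 24.65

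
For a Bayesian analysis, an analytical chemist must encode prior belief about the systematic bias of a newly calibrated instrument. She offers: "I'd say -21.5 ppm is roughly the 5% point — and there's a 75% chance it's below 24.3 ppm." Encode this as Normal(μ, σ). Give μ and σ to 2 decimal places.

The p-quantile of Normal(μ,σ) is μ + z_p·σ, with z_{0.05} = -1.645 and z_{0.75} = 0.6745.
Eliminate σ: μ = (z₂·x₁ − z₁·x₂)/(z₂ − z₁) = (0.6745·-21.5 − (-1.645)·24.3)/2.319 = 10.98.
Then σ = (x₂ − x₁)/(z₂ − z₁) = (24.3 − -21.5)/2.319 = 19.75.

μ = 10.98, σ = 19.75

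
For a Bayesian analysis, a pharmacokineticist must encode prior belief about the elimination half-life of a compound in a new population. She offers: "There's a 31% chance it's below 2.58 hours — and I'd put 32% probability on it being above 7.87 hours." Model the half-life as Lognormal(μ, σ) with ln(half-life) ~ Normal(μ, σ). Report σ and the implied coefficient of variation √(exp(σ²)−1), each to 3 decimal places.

σ ≈ 1.157, CV ≈ 1.679

If T ~ Lognormal(μ,σ) then ln T ~ Normal(μ,σ), so the p-quantile of ln T is μ + z_p·σ.
ln(2.58) = 0.9478 and ln(7.87) = 2.063; z_{0.31} = -0.4959, z_{0.68} = 0.4677.
σ = (2.063 − 0.9478)/(0.4677 − (-0.4959)) = 1.157.
μ = 0.9478 − (-0.4959)·1.157 = 1.522.
CV = √(exp(σ²)−1) = √(exp(1.3397)−1) = 1.679.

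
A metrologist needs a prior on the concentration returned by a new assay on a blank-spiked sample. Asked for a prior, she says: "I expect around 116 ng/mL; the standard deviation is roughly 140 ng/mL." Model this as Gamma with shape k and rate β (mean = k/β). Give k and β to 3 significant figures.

k ≈ 0.687, β ≈ 0.00592

For Gamma(k, rate β): mean = k/β, variance = k/β², so CV = 1/√k.
CV = SD/mean = 140/116 = 1.207, hence k = 1/CV² = 0.687.
Then β = k/mean = 0.687/116 = 0.00592.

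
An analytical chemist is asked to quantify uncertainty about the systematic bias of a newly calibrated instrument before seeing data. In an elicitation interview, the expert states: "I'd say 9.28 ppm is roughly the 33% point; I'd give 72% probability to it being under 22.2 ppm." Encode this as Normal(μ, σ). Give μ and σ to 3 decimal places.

μ = 14.837, σ = 12.633

For Normal(μ,σ), the p-quantile is μ + z_p·σ. Here z_{0.33} = -0.4399, z_{0.72} = 0.5828.
So 9.28 = μ − 0.4399σ and 22.2 = μ + 0.5828σ.
Subtracting: σ = (22.2 − 9.28)/(0.5828 − (-0.4399)) = 12.633.
Then μ = 9.28 − (-0.4399)·12.633 = 14.837.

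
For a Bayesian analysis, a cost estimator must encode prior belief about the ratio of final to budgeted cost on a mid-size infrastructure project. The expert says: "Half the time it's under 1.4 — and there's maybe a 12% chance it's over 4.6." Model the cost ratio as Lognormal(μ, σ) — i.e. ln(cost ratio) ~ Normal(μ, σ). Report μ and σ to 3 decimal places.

μ ≈ 0.336, σ ≈ 1.012

If T ~ Lognormal(μ,σ) then ln T ~ Normal(μ,σ), so the p-quantile of ln T is μ + z_p·σ.
ln(1.4) = 0.3365 and ln(4.6) = 1.526; z_{0.5} = 0, z_{0.88} = 1.175.
σ = (1.526 − 0.3365)/(1.175 − (0)) = 1.012.
μ = 0.3365 − (0)·1.012 = 0.336.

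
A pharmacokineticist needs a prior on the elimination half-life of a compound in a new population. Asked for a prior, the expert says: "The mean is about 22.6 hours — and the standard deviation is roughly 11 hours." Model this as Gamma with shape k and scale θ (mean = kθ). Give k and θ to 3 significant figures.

k ≈ 4.22, θ ≈ 5.35

For Gamma(k, scale θ): mean = kθ, variance = kθ², so CV = 1/√k.
CV = SD/mean = 11/22.6 = 0.4867, hence k = 1/CV² = 4.22.
Then θ = mean/k = 22.6/4.22 = 5.35.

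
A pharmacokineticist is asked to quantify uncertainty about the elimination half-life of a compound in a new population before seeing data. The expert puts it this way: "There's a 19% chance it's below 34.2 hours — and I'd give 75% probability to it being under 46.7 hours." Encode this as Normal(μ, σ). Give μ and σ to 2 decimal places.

For Normal(μ,σ), the p-quantile is μ + z_p·σ. Here z_{0.19} = -0.8779, z_{0.75} = 0.6745.
So 34.2 = μ − 0.8779σ and 46.7 = μ + 0.6745σ.
Subtracting: σ = (46.7 − 34.2)/(0.6745 − (-0.8779)) = 8.05.
Then μ = 34.2 − (-0.8779)·8.05 = 41.27.

μ = 41.27, σ = 8.05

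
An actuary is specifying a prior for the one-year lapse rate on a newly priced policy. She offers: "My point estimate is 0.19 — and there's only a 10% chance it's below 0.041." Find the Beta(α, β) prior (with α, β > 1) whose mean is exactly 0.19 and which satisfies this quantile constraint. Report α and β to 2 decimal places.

α ≈ 1.44, β ≈ 6.13

With mean 0.19 fixed, write α = 0.19s, β = 0.81s where s = α+β.
Need P(θ < 0.041) = 0.1 under Beta(0.19s, 0.81s). Normal approximation: (q−m)/√(m(1−m)/s) ≈ z_{0.1} = -1.28, so s ≈ 0.19·0.81·(-1.28)²/(0.041−0.19)² = 11.4.
At s = 11.4: P(θ<0.041) ≈ 0.047. Adjusting to match 0.1 gives s ≈ 7.57.
So α = 0.19·7.57 ≈ 1.44, β = 0.81·7.57 ≈ 6.13.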